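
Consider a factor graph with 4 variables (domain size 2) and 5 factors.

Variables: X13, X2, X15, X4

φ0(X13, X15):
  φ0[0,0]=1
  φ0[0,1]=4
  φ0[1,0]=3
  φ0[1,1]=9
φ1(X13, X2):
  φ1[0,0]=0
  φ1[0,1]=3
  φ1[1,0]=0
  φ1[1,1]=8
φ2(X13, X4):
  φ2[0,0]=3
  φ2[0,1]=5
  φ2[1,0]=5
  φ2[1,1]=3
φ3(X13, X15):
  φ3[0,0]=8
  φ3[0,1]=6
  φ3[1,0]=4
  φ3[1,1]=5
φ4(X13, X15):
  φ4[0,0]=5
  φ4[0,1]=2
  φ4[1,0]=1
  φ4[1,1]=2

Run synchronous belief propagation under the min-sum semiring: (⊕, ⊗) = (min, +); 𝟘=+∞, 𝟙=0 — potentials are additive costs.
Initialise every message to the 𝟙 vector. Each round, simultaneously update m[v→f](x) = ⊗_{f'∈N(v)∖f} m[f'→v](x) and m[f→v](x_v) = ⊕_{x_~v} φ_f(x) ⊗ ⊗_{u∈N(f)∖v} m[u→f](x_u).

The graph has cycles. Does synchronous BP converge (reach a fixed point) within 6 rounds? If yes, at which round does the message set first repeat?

init: all messages = 𝟙 over 2 values
r1 m[φ0→X13] = [1, 3]
r1 m[φ0→X15] = [1, 4]
r1 m[φ1→X13] = [0, 0]
r1 m[φ1→X2] = [0, 3]
r1 m[φ2→X13] = [3, 3]
r1 m[φ2→X4] = [3, 3]
r1 m[φ3→X13] = [6, 4]
r1 m[φ3→X15] = [4, 5]
r1 m[φ4→X13] = [2, 1]
r1 m[φ4→X15] = [1, 2]
r1 m[X13→φ0] = [0, 0]
r1 m[X13→φ1] = [0, 0]
r1 m[X13→φ2] = [0, 0]
r1 m[X13→φ3] = [0, 0]
r1 m[X13→φ4] = [0, 0]
r1 m[X2→φ1] = [0, 0]
r1 m[X15→φ0] = [0, 0]
r1 m[X15→φ3] = [0, 0]
r1 m[X15→φ4] = [0, 0]
r1 m[X4→φ2] = [0, 0]
r2 m[φ0→X13] = [1, 3]
r2 m[φ0→X15] = [1, 4]
r2 m[φ1→X13] = [0, 0]
r2 m[φ1→X2] = [0, 3]
r2 m[φ2→X13] = [3, 3]
r2 m[φ2→X4] = [3, 3]
r2 m[φ3→X13] = [6, 4]
r2 m[φ3→X15] = [4, 5]
r2 m[φ4→X13] = [2, 1]
r2 m[φ4→X15] = [1, 2]
r2 m[X13→φ0] = [11, 8]
r2 m[X13→φ1] = [12, 11]
r2 m[X13→φ2] = [9, 8]
r2 m[X13→φ3] = [6, 7]
r2 m[X13→φ4] = [10, 10]
r2 m[X2→φ1] = [0, 0]
r2 m[X15→φ0] = [5, 7]
r2 m[X15→φ3] = [2, 6]
r2 m[X15→φ4] = [5, 9]
r2 m[X4→φ2] = [0, 0]
r3 m[φ0→X13] = [6, 8]
r3 m[φ0→X15] = [11, 15]
r3 m[φ1→X13] = [0, 0]
r3 m[φ1→X2] = [11, 15]
r3 m[φ2→X13] = [3, 3]
r3 m[φ2→X4] = [12, 11]
r3 m[φ3→X13] = [10, 6]
r3 m[φ3→X15] = [11, 12]
r3 m[φ4→X13] = [10, 6]
r3 m[φ4→X15] = [11, 12]
r3 m[X13→φ0] = [11, 8]
r3 m[X13→φ1] = [12, 11]
r3 m[X13→φ2] = [9, 8]
r3 m[X13→φ3] = [6, 7]
r3 m[X13→φ4] = [10, 10]
r3 m[X2→φ1] = [0, 0]
r3 m[X15→φ0] = [5, 7]
r3 m[X15→φ3] = [2, 6]
r3 m[X15→φ4] = [5, 9]
r3 m[X4→φ2] = [0, 0]
r4 m[φ0→X13] = [6, 8]
r4 m[φ0→X15] = [11, 15]
r4 m[φ1→X13] = [0, 0]
r4 m[φ1→X2] = [11, 15]
r4 m[φ2→X13] = [3, 3]
r4 m[φ2→X4] = [12, 11]
r4 m[φ3→X13] = [10, 6]
r4 m[φ3→X15] = [11, 12]
r4 m[φ4→X13] = [10, 6]
r4 m[φ4→X15] = [11, 12]
r4 m[X13→φ0] = [23, 15]
r4 m[X13→φ1] = [29, 23]
r4 m[X13→φ2] = [26, 20]
r4 m[X13→φ3] = [19, 17]
r4 m[X13→φ4] = [19, 17]
r4 m[X2→φ1] = [0, 0]
r4 m[X15→φ0] = [22, 24]
r4 m[X15→φ3] = [22, 27]
r4 m[X15→φ4] = [22, 27]
r4 m[X4→φ2] = [0, 0]
r5 m[φ0→X13] = [23, 25]
r5 m[φ0→X15] = [18, 24]
r5 m[φ1→X13] = [0, 0]
r5 m[φ1→X2] = [23, 31]
r5 m[φ2→X13] = [3, 3]
r5 m[φ2→X4] = [25, 23]
r5 m[φ3→X13] = [30, 26]
r5 m[φ3→X15] = [21, 22]
r5 m[φ4→X13] = [27, 23]
r5 m[φ4→X15] = [18, 19]
r5 m[X13→φ0] = [23, 15]
r5 m[X13→φ1] = [29, 23]
r5 m[X13→φ2] = [26, 20]
r5 m[X13→φ3] = [19, 17]
r5 m[X13→φ4] = [19, 17]
r5 m[X2→φ1] = [0, 0]
r5 m[X15→φ0] = [22, 24]
r5 m[X15→φ3] = [22, 27]
r5 m[X15→φ4] = [22, 27]
r5 m[X4→φ2] = [0, 0]
r6 m[φ0→X13] = [23, 25]
r6 m[φ0→X15] = [18, 24]
r6 m[φ1→X13] = [0, 0]
r6 m[φ1→X2] = [23, 31]
r6 m[φ2→X13] = [3, 3]
r6 m[φ2→X4] = [25, 23]
r6 m[φ3→X13] = [30, 26]
r6 m[φ3→X15] = [21, 22]
r6 m[φ4→X13] = [27, 23]
r6 m[φ4→X15] = [18, 19]
r6 m[X13→φ0] = [60, 52]
r6 m[X13→φ1] = [83, 77]
r6 m[X13→φ2] = [80, 74]
r6 m[X13→φ3] = [53, 51]
r6 m[X13→φ4] = [56, 54]
r6 m[X2→φ1] = [0, 0]
r6 m[X15→φ0] = [39, 41]
r6 m[X15→φ3] = [36, 43]
r6 m[X15→φ4] = [39, 46]
r6 m[X4→φ2] = [0, 0]
no fixed point within 6 rounds

NOT CONVERGED within 6 rounds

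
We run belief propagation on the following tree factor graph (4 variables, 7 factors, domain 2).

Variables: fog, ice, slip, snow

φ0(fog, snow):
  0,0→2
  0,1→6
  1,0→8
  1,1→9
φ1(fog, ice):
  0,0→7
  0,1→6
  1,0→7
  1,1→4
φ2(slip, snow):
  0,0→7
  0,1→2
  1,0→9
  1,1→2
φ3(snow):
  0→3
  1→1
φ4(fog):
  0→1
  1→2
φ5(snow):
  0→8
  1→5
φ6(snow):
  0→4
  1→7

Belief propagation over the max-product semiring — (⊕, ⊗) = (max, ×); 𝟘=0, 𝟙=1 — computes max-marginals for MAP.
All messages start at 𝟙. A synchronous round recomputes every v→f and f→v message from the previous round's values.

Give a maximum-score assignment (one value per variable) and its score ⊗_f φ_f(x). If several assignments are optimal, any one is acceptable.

init: all messages = 𝟙 over 2 values
r1 m[φ0→fog] = [6, 9]
r1 m[φ0→snow] = [8, 9]
r1 m[φ1→fog] = [7, 7]
r1 m[φ1→ice] = [7, 6]
r1 m[φ2→slip] = [7, 9]
r1 m[φ2→snow] = [9, 2]
r1 m[φ3→snow] = [3, 1]
r1 m[φ4→fog] = [1, 2]
r1 m[φ5→snow] = [8, 5]
r1 m[φ6→snow] = [4, 7]
r1 m[fog→φ0] = [1, 1]
r1 m[fog→φ1] = [1, 1]
r1 m[fog→φ4] = [1, 1]
r1 m[ice→φ1] = [1, 1]
r1 m[slip→φ2] = [1, 1]
r1 m[snow→φ0] = [1, 1]
r1 m[snow→φ2] = [1, 1]
r1 m[snow→φ3] = [1, 1]
r1 m[snow→φ5] = [1, 1]
r1 m[snow→φ6] = [1, 1]
r2 m[φ0→fog] = [6, 9]
r2 m[φ0→snow] = [8, 9]
r2 m[φ1→fog] = [7, 7]
r2 m[φ1→ice] = [7, 6]
r2 m[φ2→slip] = [7, 9]
r2 m[φ2→snow] = [9, 2]
r2 m[φ3→snow] = [3, 1]
r2 m[φ4→fog] = [1, 2]
r2 m[φ5→snow] = [8, 5]
r2 m[φ6→snow] = [4, 7]
r2 m[fog→φ0] = [7, 14]
r2 m[fog→φ1] = [6, 18]
r2 m[fog→φ4] = [42, 63]
r2 m[ice→φ1] = [1, 1]
r2 m[slip→φ2] = [1, 1]
r2 m[snow→φ0] = [864, 70]
r2 m[snow→φ2] = [768, 315]
r2 m[snow→φ3] = [2304, 630]
r2 m[snow→φ5] = [864, 126]
r2 m[snow→φ6] = [1728, 90]
r3 m[φ0→fog] = [1728, 6912]
r3 m[φ0→snow] = [112, 126]
r3 m[φ1→fog] = [7, 7]
r3 m[φ1→ice] = [126, 72]
r3 m[φ2→slip] = [5376, 6912]
r3 m[φ2→snow] = [9, 2]
r3 m[φ3→snow] = [3, 1]
r3 m[φ4→fog] = [1, 2]
r3 m[φ5→snow] = [8, 5]
r3 m[φ6→snow] = [4, 7]
r3 m[fog→φ0] = [7, 14]
r3 m[fog→φ1] = [6, 18]
r3 m[fog→φ4] = [42, 63]
r3 m[ice→φ1] = [1, 1]
r3 m[slip→φ2] = [1, 1]
r3 m[snow→φ0] = [864, 70]
r3 m[snow→φ2] = [768, 315]
r3 m[snow→φ3] = [2304, 630]
r3 m[snow→φ5] = [864, 126]
r3 m[snow→φ6] = [1728, 90]
r4 m[φ0→fog] = [1728, 6912]
r4 m[φ0→snow] = [112, 126]
r4 m[φ1→fog] = [7, 7]
r4 m[φ1→ice] = [126, 72]
r4 m[φ2→slip] = [5376, 6912]
r4 m[φ2→snow] = [9, 2]
r4 m[φ3→snow] = [3, 1]
r4 m[φ4→fog] = [1, 2]
r4 m[φ5→snow] = [8, 5]
r4 m[φ6→snow] = [4, 7]
r4 m[fog→φ0] = [7, 14]
r4 m[fog→φ1] = [1728, 13824]
r4 m[fog→φ4] = [12096, 48384]
r4 m[ice→φ1] = [1, 1]
r4 m[slip→φ2] = [1, 1]
r4 m[snow→φ0] = [864, 70]
r4 m[snow→φ2] = [10752, 4410]
r4 m[snow→φ3] = [32256, 8820]
r4 m[snow→φ5] = [12096, 1764]
r4 m[snow→φ6] = [24192, 1260]
r5 m[φ0→fog] = [1728, 6912]
r5 m[φ0→snow] = [112, 126]
r5 m[φ1→fog] = [7, 7]
r5 m[φ1→ice] = [96768, 55296]
r5 m[φ2→slip] = [75264, 96768]
r5 m[φ2→snow] = [9, 2]
r5 m[φ3→snow] = [3, 1]
r5 m[φ4→fog] = [1, 2]
r5 m[φ5→snow] = [8, 5]
r5 m[φ6→snow] = [4, 7]
r5 m[fog→φ0] = [7, 14]
r5 m[fog→φ1] = [1728, 13824]
r5 m[fog→φ4] = [12096, 48384]
r5 m[ice→φ1] = [1, 1]
r5 m[slip→φ2] = [1, 1]
r5 m[snow→φ0] = [864, 70]
r5 m[snow→φ2] = [10752, 4410]
r5 m[snow→φ3] = [32256, 8820]
r5 m[snow→φ5] = [12096, 1764]
r5 m[snow→φ6] = [24192, 1260]
r6 m[φ0→fog] = [1728, 6912]
r6 m[φ0→snow] = [112, 126]
r6 m[φ1→fog] = [7, 7]
r6 m[φ1→ice] = [96768, 55296]
r6 m[φ2→slip] = [75264, 96768]
r6 m[φ2→snow] = [9, 2]
r6 m[φ3→snow] = [3, 1]
r6 m[φ4→fog] = [1, 2]
r6 m[φ5→snow] = [8, 5]
r6 m[φ6→snow] = [4, 7]
r6 m[fog→φ0] = [7, 14]
r6 m[fog→φ1] = [1728, 13824]
r6 m[fog→φ4] = [12096, 48384]
r6 m[ice→φ1] = [1, 1]
r6 m[slip→φ2] = [1, 1]
r6 m[snow→φ0] = [864, 70]
r6 m[snow→φ2] = [10752, 4410]
r6 m[snow→φ3] = [32256, 8820]
r6 m[snow→φ5] = [12096, 1764]
r6 m[snow→φ6] = [24192, 1260]
fixed point reached at round 6
traceback from fog: (fog=1, ice=0, slip=1, snow=0), score=96768

assignment: (fog=1, ice=0, slip=1, snow=0); score = 96768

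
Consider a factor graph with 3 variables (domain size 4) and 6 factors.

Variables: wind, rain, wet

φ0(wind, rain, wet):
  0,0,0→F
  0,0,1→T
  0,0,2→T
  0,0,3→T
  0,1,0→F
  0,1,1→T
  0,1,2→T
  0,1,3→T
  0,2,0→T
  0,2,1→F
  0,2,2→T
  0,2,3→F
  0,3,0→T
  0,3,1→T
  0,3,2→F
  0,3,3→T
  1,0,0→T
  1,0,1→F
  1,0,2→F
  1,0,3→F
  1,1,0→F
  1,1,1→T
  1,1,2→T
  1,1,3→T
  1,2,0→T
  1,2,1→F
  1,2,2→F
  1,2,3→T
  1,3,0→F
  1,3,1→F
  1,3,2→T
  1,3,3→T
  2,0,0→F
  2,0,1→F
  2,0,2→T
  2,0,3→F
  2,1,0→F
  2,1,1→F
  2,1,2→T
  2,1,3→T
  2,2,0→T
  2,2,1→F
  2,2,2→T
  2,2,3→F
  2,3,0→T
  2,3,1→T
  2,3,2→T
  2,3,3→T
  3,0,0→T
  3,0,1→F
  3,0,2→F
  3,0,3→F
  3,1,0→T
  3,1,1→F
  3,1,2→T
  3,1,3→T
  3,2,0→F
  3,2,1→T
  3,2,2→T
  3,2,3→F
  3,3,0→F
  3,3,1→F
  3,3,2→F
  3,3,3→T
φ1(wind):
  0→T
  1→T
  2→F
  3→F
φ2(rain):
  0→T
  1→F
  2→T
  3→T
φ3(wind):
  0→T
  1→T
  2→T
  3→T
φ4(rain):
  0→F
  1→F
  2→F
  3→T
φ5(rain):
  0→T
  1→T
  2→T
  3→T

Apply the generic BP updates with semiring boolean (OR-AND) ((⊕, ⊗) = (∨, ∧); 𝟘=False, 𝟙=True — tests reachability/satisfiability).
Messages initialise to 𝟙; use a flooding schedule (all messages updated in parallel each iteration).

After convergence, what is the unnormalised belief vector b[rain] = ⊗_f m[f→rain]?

init: all messages = 𝟙 over 4 values
r1 m[φ0→wind] = [T, T, T, T]
r1 m[φ0→rain] = [T, T, T, T]
r1 m[φ0→wet] = [T, T, T, T]
r1 m[φ1→wind] = [T, T, F, F]
r1 m[φ2→rain] = [T, F, T, T]
r1 m[φ3→wind] = [T, T, T, T]
r1 m[φ4→rain] = [F, F, F, T]
r1 m[φ5→rain] = [T, T, T, T]
r1 m[wind→φ0] = [T, T, T, T]
r1 m[wind→φ1] = [T, T, T, T]
r1 m[wind→φ3] = [T, T, T, T]
r1 m[rain→φ0] = [T, T, T, T]
r1 m[rain→φ2] = [T, T, T, T]
r1 m[rain→φ4] = [T, T, T, T]
r1 m[rain→φ5] = [T, T, T, T]
r1 m[wet→φ0] = [T, T, T, T]
r2 m[φ0→wind] = [T, T, T, T]
r2 m[φ0→rain] = [T, T, T, T]
r2 m[φ0→wet] = [T, T, T, T]
r2 m[φ1→wind] = [T, T, F, F]
r2 m[φ2→rain] = [T, F, T, T]
r2 m[φ3→wind] = [T, T, T, T]
r2 m[φ4→rain] = [F, F, F, T]
r2 m[φ5→rain] = [T, T, T, T]
r2 m[wind→φ0] = [T, T, F, F]
r2 m[wind→φ1] = [T, T, T, T]
r2 m[wind→φ3] = [T, T, F, F]
r2 m[rain→φ0] = [F, F, F, T]
r2 m[rain→φ2] = [F, F, F, T]
r2 m[rain→φ4] = [T, F, T, T]
r2 m[rain→φ5] = [F, F, F, T]
r2 m[wet→φ0] = [T, T, T, T]
r3 m[φ0→wind] = [T, T, T, T]
r3 m[φ0→rain] = [T, T, T, T]
r3 m[φ0→wet] = [T, T, T, T]
r3 m[φ1→wind] = [T, T, F, F]
r3 m[φ2→rain] = [T, F, T, T]
r3 m[φ3→wind] = [T, T, T, T]
r3 m[φ4→rain] = [F, F, F, T]
r3 m[φ5→rain] = [T, T, T, T]
r3 m[wind→φ0] = [T, T, F, F]
r3 m[wind→φ1] = [T, T, T, T]
r3 m[wind→φ3] = [T, T, F, F]
r3 m[rain→φ0] = [F, F, F, T]
r3 m[rain→φ2] = [F, F, F, T]
r3 m[rain→φ4] = [T, F, T, T]
r3 m[rain→φ5] = [F, F, F, T]
r3 m[wet→φ0] = [T, T, T, T]
fixed point reached at round 3
b[rain] = ⊗ incoming = [F, F, F, T]

b[rain] = [F, F, F, T]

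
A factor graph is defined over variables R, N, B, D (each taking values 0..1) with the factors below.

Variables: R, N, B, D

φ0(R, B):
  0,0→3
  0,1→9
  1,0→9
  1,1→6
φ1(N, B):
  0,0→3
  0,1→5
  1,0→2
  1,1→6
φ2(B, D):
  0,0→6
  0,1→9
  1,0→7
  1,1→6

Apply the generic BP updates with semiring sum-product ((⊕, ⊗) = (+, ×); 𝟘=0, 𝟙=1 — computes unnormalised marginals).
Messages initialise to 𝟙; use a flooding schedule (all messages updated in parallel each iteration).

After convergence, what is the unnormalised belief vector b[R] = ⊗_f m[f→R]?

b[R] = [1512, 1533]

init: all messages = 𝟙 over 2 values
r1 m[φ0→R] = [12, 15]
r1 m[φ0→B] = [12, 15]
r1 m[φ1→N] = [8, 8]
r1 m[φ1→B] = [5, 11]
r1 m[φ2→B] = [15, 13]
r1 m[φ2→D] = [13, 15]
r1 m[R→φ0] = [1, 1]
r1 m[N→φ1] = [1, 1]
r1 m[B→φ0] = [1, 1]
r1 m[B→φ1] = [1, 1]
r1 m[B→φ2] = [1, 1]
r1 m[D→φ2] = [1, 1]
r2 m[φ0→R] = [12, 15]
r2 m[φ0→B] = [12, 15]
r2 m[φ1→N] = [8, 8]
r2 m[φ1→B] = [5, 11]
r2 m[φ2→B] = [15, 13]
r2 m[φ2→D] = [13, 15]
r2 m[R→φ0] = [1, 1]
r2 m[N→φ1] = [1, 1]
r2 m[B→φ0] = [75, 143]
r2 m[B→φ1] = [180, 195]
r2 m[B→φ2] = [60, 165]
r2 m[D→φ2] = [1, 1]
r3 m[φ0→R] = [1512, 1533]
r3 m[φ0→B] = [12, 15]
r3 m[φ1→N] = [1515, 1530]
r3 m[φ1→B] = [5, 11]
r3 m[φ2→B] = [15, 13]
r3 m[φ2→D] = [1515, 1530]
r3 m[R→φ0] = [1, 1]
r3 m[N→φ1] = [1, 1]
r3 m[B→φ0] = [75, 143]
r3 m[B→φ1] = [180, 195]
r3 m[B→φ2] = [60, 165]
r3 m[D→φ2] = [1, 1]
r4 m[φ0→R] = [1512, 1533]
r4 m[φ0→B] = [12, 15]
r4 m[φ1→N] = [1515, 1530]
r4 m[φ1→B] = [5, 11]
r4 m[φ2→B] = [15, 13]
r4 m[φ2→D] = [1515, 1530]
r4 m[R→φ0] = [1, 1]
r4 m[N→φ1] = [1, 1]
r4 m[B→φ0] = [75, 143]
r4 m[B→φ1] = [180, 195]
r4 m[B→φ2] = [60, 165]
r4 m[D→φ2] = [1, 1]
fixed point reached at round 4
b[R] = ⊗ incoming = [1512, 1533]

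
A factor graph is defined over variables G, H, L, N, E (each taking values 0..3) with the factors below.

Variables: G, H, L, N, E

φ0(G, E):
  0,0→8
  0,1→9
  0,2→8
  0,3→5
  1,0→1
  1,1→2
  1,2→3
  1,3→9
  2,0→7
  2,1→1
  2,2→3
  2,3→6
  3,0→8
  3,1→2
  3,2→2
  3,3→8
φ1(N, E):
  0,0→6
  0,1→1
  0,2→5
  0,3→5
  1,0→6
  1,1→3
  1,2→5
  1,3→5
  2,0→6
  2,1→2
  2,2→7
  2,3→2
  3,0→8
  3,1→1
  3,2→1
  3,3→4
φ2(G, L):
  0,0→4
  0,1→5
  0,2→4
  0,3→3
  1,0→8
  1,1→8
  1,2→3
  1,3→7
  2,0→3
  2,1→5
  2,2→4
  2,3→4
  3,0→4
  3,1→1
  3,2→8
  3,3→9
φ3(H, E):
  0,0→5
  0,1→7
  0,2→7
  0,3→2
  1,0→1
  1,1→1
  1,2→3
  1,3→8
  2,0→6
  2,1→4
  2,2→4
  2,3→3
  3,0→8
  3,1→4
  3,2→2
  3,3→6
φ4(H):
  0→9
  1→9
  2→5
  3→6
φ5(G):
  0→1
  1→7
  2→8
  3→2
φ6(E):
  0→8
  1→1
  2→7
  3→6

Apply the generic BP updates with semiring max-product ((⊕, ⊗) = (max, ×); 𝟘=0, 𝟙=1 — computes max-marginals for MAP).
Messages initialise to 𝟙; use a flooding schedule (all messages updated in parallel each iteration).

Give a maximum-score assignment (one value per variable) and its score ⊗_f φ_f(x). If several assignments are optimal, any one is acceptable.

init: all messages = 𝟙 over 4 values
r1 m[φ0→G] = [9, 9, 7, 8]
r1 m[φ0→E] = [8, 9, 8, 9]
r1 m[φ1→N] = [6, 6, 7, 8]
r1 m[φ1→E] = [8, 3, 7, 5]
r1 m[φ2→G] = [5, 8, 5, 9]
r1 m[φ2→L] = [8, 8, 8, 9]
r1 m[φ3→H] = [7, 8, 6, 8]
r1 m[φ3→E] = [8, 7, 7, 8]
r1 m[φ4→H] = [9, 9, 5, 6]
r1 m[φ5→G] = [1, 7, 8, 2]
r1 m[φ6→E] = [8, 1, 7, 6]
r1 m[G→φ0] = [1, 1, 1, 1]
r1 m[G→φ2] = [1, 1, 1, 1]
r1 m[G→φ5] = [1, 1, 1, 1]
r1 m[H→φ3] = [1, 1, 1, 1]
r1 m[H→φ4] = [1, 1, 1, 1]
r1 m[L→φ2] = [1, 1, 1, 1]
r1 m[N→φ1] = [1, 1, 1, 1]
r1 m[E→φ0] = [1, 1, 1, 1]
r1 m[E→φ1] = [1, 1, 1, 1]
r1 m[E→φ3] = [1, 1, 1, 1]
r1 m[E→φ6] = [1, 1, 1, 1]
r2 m[φ0→G] = [9, 9, 7, 8]
r2 m[φ0→E] = [8, 9, 8, 9]
r2 m[φ1→N] = [6, 6, 7, 8]
r2 m[φ1→E] = [8, 3, 7, 5]
r2 m[φ2→G] = [5, 8, 5, 9]
r2 m[φ2→L] = [8, 8, 8, 9]
r2 m[φ3→H] = [7, 8, 6, 8]
r2 m[φ3→E] = [8, 7, 7, 8]
r2 m[φ4→H] = [9, 9, 5, 6]
r2 m[φ5→G] = [1, 7, 8, 2]
r2 m[φ6→E] = [8, 1, 7, 6]
r2 m[G→φ0] = [5, 56, 40, 18]
r2 m[G→φ2] = [9, 63, 56, 16]
r2 m[G→φ5] = [45, 72, 35, 72]
r2 m[H→φ3] = [9, 9, 5, 6]
r2 m[H→φ4] = [7, 8, 6, 8]
r2 m[L→φ2] = [1, 1, 1, 1]
r2 m[N→φ1] = [1, 1, 1, 1]
r2 m[E→φ0] = [512, 21, 343, 240]
r2 m[E→φ1] = [512, 63, 392, 432]
r2 m[E→φ3] = [512, 27, 392, 270]
r2 m[E→φ6] = [512, 189, 392, 360]
r3 m[φ0→G] = [4096, 2160, 3584, 4096]
r3 m[φ0→E] = [280, 112, 168, 504]
r3 m[φ1→N] = [3072, 3072, 3072, 4096]
r3 m[φ1→E] = [8, 3, 7, 5]
r3 m[φ2→G] = [5, 8, 5, 9]
r3 m[φ2→L] = [504, 504, 224, 441]
r3 m[φ3→H] = [2744, 2160, 3072, 4096]
r3 m[φ3→E] = [48, 63, 63, 72]
r3 m[φ4→H] = [9, 9, 5, 6]
r3 m[φ5→G] = [1, 7, 8, 2]
r3 m[φ6→E] = [8, 1, 7, 6]
r3 m[G→φ0] = [5, 56, 40, 18]
r3 m[G→φ2] = [9, 63, 56, 16]
r3 m[G→φ5] = [45, 72, 35, 72]
r3 m[H→φ3] = [9, 9, 5, 6]
r3 m[H→φ4] = [7, 8, 6, 8]
r3 m[L→φ2] = [1, 1, 1, 1]
r3 m[N→φ1] = [1, 1, 1, 1]
r3 m[E→φ0] = [512, 21, 343, 240]
r3 m[E→φ1] = [512, 63, 392, 432]
r3 m[E→φ3] = [512, 27, 392, 270]
r3 m[E→φ6] = [512, 189, 392, 360]
r4 m[φ0→G] = [4096, 2160, 3584, 4096]
r4 m[φ0→E] = [280, 112, 168, 504]
r4 m[φ1→N] = [3072, 3072, 3072, 4096]
r4 m[φ1→E] = [8, 3, 7, 5]
r4 m[φ2→G] = [5, 8, 5, 9]
r4 m[φ2→L] = [504, 504, 224, 441]
r4 m[φ3→H] = [2744, 2160, 3072, 4096]
r4 m[φ3→E] = [48, 63, 63, 72]
r4 m[φ4→H] = [9, 9, 5, 6]
r4 m[φ5→G] = [1, 7, 8, 2]
r4 m[φ6→E] = [8, 1, 7, 6]
r4 m[G→φ0] = [5, 56, 40, 18]
r4 m[G→φ2] = [4096, 15120, 28672, 8192]
r4 m[G→φ5] = [20480, 17280, 17920, 36864]
r4 m[H→φ3] = [9, 9, 5, 6]
r4 m[H→φ4] = [2744, 2160, 3072, 4096]
r4 m[L→φ2] = [1, 1, 1, 1]
r4 m[N→φ1] = [1, 1, 1, 1]
r4 m[E→φ0] = [3072, 189, 3087, 2160]
r4 m[E→φ1] = [107520, 7056, 74088, 217728]
r4 m[E→φ3] = [17920, 336, 8232, 15120]
r4 m[E→φ6] = [107520, 21168, 74088, 181440]
r5 m[φ0→G] = [24696, 19440, 21504, 24576]
r5 m[φ0→E] = [280, 112, 168, 504]
r5 m[φ1→N] = [1088640, 1088640, 645120, 870912]
r5 m[φ1→E] = [8, 3, 7, 5]
r5 m[φ2→G] = [5, 8, 5, 9]
r5 m[φ2→L] = [120960, 143360, 114688, 114688]
r5 m[φ3→H] = [89600, 120960, 107520, 143360]
r5 m[φ3→E] = [48, 63, 63, 72]
r5 m[φ4→H] = [9, 9, 5, 6]
r5 m[φ5→G] = [1, 7, 8, 2]
r5 m[φ6→E] = [8, 1, 7, 6]
r5 m[G→φ0] = [5, 56, 40, 18]
r5 m[G→φ2] = [4096, 15120, 28672, 8192]
r5 m[G→φ5] = [20480, 17280, 17920, 36864]
r5 m[H→φ3] = [9, 9, 5, 6]
r5 m[H→φ4] = [2744, 2160, 3072, 4096]
r5 m[L→φ2] = [1, 1, 1, 1]
r5 m[N→φ1] = [1, 1, 1, 1]
r5 m[E→φ0] = [3072, 189, 3087, 2160]
r5 m[E→φ1] = [107520, 7056, 74088, 217728]
r5 m[E→φ3] = [17920, 336, 8232, 15120]
r5 m[E→φ6] = [107520, 21168, 74088, 181440]
r6 m[φ0→G] = [24696, 19440, 21504, 24576]
r6 m[φ0→E] = [280, 112, 168, 504]
r6 m[φ1→N] = [1088640, 1088640, 645120, 870912]
r6 m[φ1→E] = [8, 3, 7, 5]
r6 m[φ2→G] = [5, 8, 5, 9]
r6 m[φ2→L] = [120960, 143360, 114688, 114688]
r6 m[φ3→H] = [89600, 120960, 107520, 143360]
r6 m[φ3→E] = [48, 63, 63, 72]
r6 m[φ4→H] = [9, 9, 5, 6]
r6 m[φ5→G] = [1, 7, 8, 2]
r6 m[φ6→E] = [8, 1, 7, 6]
r6 m[G→φ0] = [5, 56, 40, 18]
r6 m[G→φ2] = [24696, 136080, 172032, 49152]
r6 m[G→φ5] = [123480, 155520, 107520, 221184]
r6 m[H→φ3] = [9, 9, 5, 6]
r6 m[H→φ4] = [89600, 120960, 107520, 143360]
r6 m[L→φ2] = [1, 1, 1, 1]
r6 m[N→φ1] = [1, 1, 1, 1]
r6 m[E→φ0] = [3072, 189, 3087, 2160]
r6 m[E→φ1] = [107520, 7056, 74088, 217728]
r6 m[E→φ3] = [17920, 336, 8232, 15120]
r6 m[E→φ6] = [107520, 21168, 74088, 181440]
r7 m[φ0→G] = [24696, 19440, 21504, 24576]
r7 m[φ0→E] = [280, 112, 168, 504]
r7 m[φ1→N] = [1088640, 1088640, 645120, 870912]
r7 m[φ1→E] = [8, 3, 7, 5]
r7 m[φ2→G] = [5, 8, 5, 9]
r7 m[φ2→L] = [1088640, 1088640, 688128, 952560]
r7 m[φ3→H] = [89600, 120960, 107520, 143360]
r7 m[φ3→E] = [48, 63, 63, 72]
r7 m[φ4→H] = [9, 9, 5, 6]
r7 m[φ5→G] = [1, 7, 8, 2]
r7 m[φ6→E] = [8, 1, 7, 6]
r7 m[G→φ0] = [5, 56, 40, 18]
r7 m[G→φ2] = [24696, 136080, 172032, 49152]
r7 m[G→φ5] = [123480, 155520, 107520, 221184]
r7 m[H→φ3] = [9, 9, 5, 6]
r7 m[H→φ4] = [89600, 120960, 107520, 143360]
r7 m[L→φ2] = [1, 1, 1, 1]
r7 m[N→φ1] = [1, 1, 1, 1]
r7 m[E→φ0] = [3072, 189, 3087, 2160]
r7 m[E→φ1] = [107520, 7056, 74088, 217728]
r7 m[E→φ3] = [17920, 336, 8232, 15120]
r7 m[E→φ6] = [107520, 21168, 74088, 181440]
r8 m[φ0→G] = [24696, 19440, 21504, 24576]
r8 m[φ0→E] = [280, 112, 168, 504]
r8 m[φ1→N] = [1088640, 1088640, 645120, 870912]
r8 m[φ1→E] = [8, 3, 7, 5]
r8 m[φ2→G] = [5, 8, 5, 9]
r8 m[φ2→L] = [1088640, 1088640, 688128, 952560]
r8 m[φ3→H] = [89600, 120960, 107520, 143360]
r8 m[φ3→E] = [48, 63, 63, 72]
r8 m[φ4→H] = [9, 9, 5, 6]
r8 m[φ5→G] = [1, 7, 8, 2]
r8 m[φ6→E] = [8, 1, 7, 6]
r8 m[G→φ0] = [5, 56, 40, 18]
r8 m[G→φ2] = [24696, 136080, 172032, 49152]
r8 m[G→φ5] = [123480, 155520, 107520, 221184]
r8 m[H→φ3] = [9, 9, 5, 6]
r8 m[H→φ4] = [89600, 120960, 107520, 143360]
r8 m[L→φ2] = [1, 1, 1, 1]
r8 m[N→φ1] = [1, 1, 1, 1]
r8 m[E→φ0] = [3072, 189, 3087, 2160]
r8 m[E→φ1] = [107520, 7056, 74088, 217728]
r8 m[E→φ3] = [17920, 336, 8232, 15120]
r8 m[E→φ6] = [107520, 21168, 74088, 181440]
fixed point reached at round 8
traceback from G: (G=1, H=1, L=0, N=0, E=3), score=1088640

assignment: (G=1, H=1, L=0, N=0, E=3); score = 1088640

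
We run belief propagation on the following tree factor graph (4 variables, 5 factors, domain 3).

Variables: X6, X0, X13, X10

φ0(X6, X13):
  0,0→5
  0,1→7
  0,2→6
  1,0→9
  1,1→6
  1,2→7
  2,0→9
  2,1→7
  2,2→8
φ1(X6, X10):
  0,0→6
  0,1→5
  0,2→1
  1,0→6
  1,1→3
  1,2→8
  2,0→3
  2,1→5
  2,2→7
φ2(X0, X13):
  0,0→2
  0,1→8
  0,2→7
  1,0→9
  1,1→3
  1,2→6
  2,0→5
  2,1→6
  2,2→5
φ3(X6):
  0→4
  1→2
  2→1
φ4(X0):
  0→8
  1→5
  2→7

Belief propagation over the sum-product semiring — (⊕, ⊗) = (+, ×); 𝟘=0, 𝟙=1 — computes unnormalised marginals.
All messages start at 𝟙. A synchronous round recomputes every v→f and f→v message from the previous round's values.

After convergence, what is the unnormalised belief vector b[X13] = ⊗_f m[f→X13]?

init: all messages = 𝟙 over 3 values
r1 m[φ0→X6] = [18, 22, 24]
r1 m[φ0→X13] = [23, 20, 21]
r1 m[φ1→X6] = [12, 17, 15]
r1 m[φ1→X10] = [15, 13, 16]
r1 m[φ2→X0] = [17, 18, 16]
r1 m[φ2→X13] = [16, 17, 18]
r1 m[φ3→X6] = [4, 2, 1]
r1 m[φ4→X0] = [8, 5, 7]
r1 m[X6→φ0] = [1, 1, 1]
r1 m[X6→φ1] = [1, 1, 1]
r1 m[X6→φ3] = [1, 1, 1]
r1 m[X0→φ2] = [1, 1, 1]
r1 m[X0→φ4] = [1, 1, 1]
r1 m[X13→φ0] = [1, 1, 1]
r1 m[X13→φ2] = [1, 1, 1]
r1 m[X10→φ1] = [1, 1, 1]
r2 m[φ0→X6] = [18, 22, 24]
r2 m[φ0→X13] = [23, 20, 21]
r2 m[φ1→X6] = [12, 17, 15]
r2 m[φ1→X10] = [15, 13, 16]
r2 m[φ2→X0] = [17, 18, 16]
r2 m[φ2→X13] = [16, 17, 18]
r2 m[φ3→X6] = [4, 2, 1]
r2 m[φ4→X0] = [8, 5, 7]
r2 m[X6→φ0] = [48, 34, 15]
r2 m[X6→φ1] = [72, 44, 24]
r2 m[X6→φ3] = [216, 374, 360]
r2 m[X0→φ2] = [8, 5, 7]
r2 m[X0→φ4] = [17, 18, 16]
r2 m[X13→φ0] = [16, 17, 18]
r2 m[X13→φ2] = [23, 20, 21]
r2 m[X10→φ1] = [1, 1, 1]
r3 m[φ0→X6] = [307, 372, 407]
r3 m[φ0→X13] = [681, 645, 646]
r3 m[φ1→X6] = [12, 17, 15]
r3 m[φ1→X10] = [768, 612, 592]
r3 m[φ2→X0] = [353, 393, 340]
r3 m[φ2→X13] = [96, 121, 121]
r3 m[φ3→X6] = [4, 2, 1]
r3 m[φ4→X0] = [8, 5, 7]
r3 m[X6→φ0] = [48, 34, 15]
r3 m[X6→φ1] = [72, 44, 24]
r3 m[X6→φ3] = [216, 374, 360]
r3 m[X0→φ2] = [8, 5, 7]
r3 m[X0→φ4] = [17, 18, 16]
r3 m[X13→φ0] = [16, 17, 18]
r3 m[X13→φ2] = [23, 20, 21]
r3 m[X10→φ1] = [1, 1, 1]
r4 m[φ0→X6] = [307, 372, 407]
r4 m[φ0→X13] = [681, 645, 646]
r4 m[φ1→X6] = [12, 17, 15]
r4 m[φ1→X10] = [768, 612, 592]
r4 m[φ2→X0] = [353, 393, 340]
r4 m[φ2→X13] = [96, 121, 121]
r4 m[φ3→X6] = [4, 2, 1]
r4 m[φ4→X0] = [8, 5, 7]
r4 m[X6→φ0] = [48, 34, 15]
r4 m[X6→φ1] = [1228, 744, 407]
r4 m[X6→φ3] = [3684, 6324, 6105]
r4 m[X0→φ2] = [8, 5, 7]
r4 m[X0→φ4] = [353, 393, 340]
r4 m[X13→φ0] = [96, 121, 121]
r4 m[X13→φ2] = [681, 645, 646]
r4 m[X10→φ1] = [1, 1, 1]
r5 m[φ0→X6] = [2053, 2437, 2679]
r5 m[φ0→X13] = [681, 645, 646]
r5 m[φ1→X6] = [12, 17, 15]
r5 m[φ1→X10] = [13053, 10407, 10029]
r5 m[φ2→X0] = [11044, 11940, 10505]
r5 m[φ2→X13] = [96, 121, 121]
r5 m[φ3→X6] = [4, 2, 1]
r5 m[φ4→X0] = [8, 5, 7]
r5 m[X6→φ0] = [48, 34, 15]
r5 m[X6→φ1] = [1228, 744, 407]
r5 m[X6→φ3] = [3684, 6324, 6105]
r5 m[X0→φ2] = [8, 5, 7]
r5 m[X0→φ4] = [353, 393, 340]
r5 m[X13→φ0] = [96, 121, 121]
r5 m[X13→φ2] = [681, 645, 646]
r5 m[X10→φ1] = [1, 1, 1]
r6 m[φ0→X6] = [2053, 2437, 2679]
r6 m[φ0→X13] = [681, 645, 646]
r6 m[φ1→X6] = [12, 17, 15]
r6 m[φ1→X10] = [13053, 10407, 10029]
r6 m[φ2→X0] = [11044, 11940, 10505]
r6 m[φ2→X13] = [96, 121, 121]
r6 m[φ3→X6] = [4, 2, 1]
r6 m[φ4→X0] = [8, 5, 7]
r6 m[X6→φ0] = [48, 34, 15]
r6 m[X6→φ1] = [8212, 4874, 2679]
r6 m[X6→φ3] = [24636, 41429, 40185]
r6 m[X0→φ2] = [8, 5, 7]
r6 m[X0→φ4] = [11044, 11940, 10505]
r6 m[X13→φ0] = [96, 121, 121]
r6 m[X13→φ2] = [681, 645, 646]
r6 m[X10→φ1] = [1, 1, 1]
r7 m[φ0→X6] = [2053, 2437, 2679]
r7 m[φ0→X13] = [681, 645, 646]
r7 m[φ1→X6] = [12, 17, 15]
r7 m[φ1→X10] = [86553, 69077, 65957]
r7 m[φ2→X0] = [11044, 11940, 10505]
r7 m[φ2→X13] = [96, 121, 121]
r7 m[φ3→X6] = [4, 2, 1]
r7 m[φ4→X0] = [8, 5, 7]
r7 m[X6→φ0] = [48, 34, 15]
r7 m[X6→φ1] = [8212, 4874, 2679]
r7 m[X6→φ3] = [24636, 41429, 40185]
r7 m[X0→φ2] = [8, 5, 7]
r7 m[X0→φ4] = [11044, 11940, 10505]
r7 m[X13→φ0] = [96, 121, 121]
r7 m[X13→φ2] = [681, 645, 646]
r7 m[X10→φ1] = [1, 1, 1]
r8 m[φ0→X6] = [2053, 2437, 2679]
r8 m[φ0→X13] = [681, 645, 646]
r8 m[φ1→X6] = [12, 17, 15]
r8 m[φ1→X10] = [86553, 69077, 65957]
r8 m[φ2→X0] = [11044, 11940, 10505]
r8 m[φ2→X13] = [96, 121, 121]
r8 m[φ3→X6] = [4, 2, 1]
r8 m[φ4→X0] = [8, 5, 7]
r8 m[X6→φ0] = [48, 34, 15]
r8 m[X6→φ1] = [8212, 4874, 2679]
r8 m[X6→φ3] = [24636, 41429, 40185]
r8 m[X0→φ2] = [8, 5, 7]
r8 m[X0→φ4] = [11044, 11940, 10505]
r8 m[X13→φ0] = [96, 121, 121]
r8 m[X13→φ2] = [681, 645, 646]
r8 m[X10→φ1] = [1, 1, 1]
fixed point reached at round 8
b[X13] = ⊗ incoming = [65376, 78045, 78166]

b[X13] = [65376, 78045, 78166]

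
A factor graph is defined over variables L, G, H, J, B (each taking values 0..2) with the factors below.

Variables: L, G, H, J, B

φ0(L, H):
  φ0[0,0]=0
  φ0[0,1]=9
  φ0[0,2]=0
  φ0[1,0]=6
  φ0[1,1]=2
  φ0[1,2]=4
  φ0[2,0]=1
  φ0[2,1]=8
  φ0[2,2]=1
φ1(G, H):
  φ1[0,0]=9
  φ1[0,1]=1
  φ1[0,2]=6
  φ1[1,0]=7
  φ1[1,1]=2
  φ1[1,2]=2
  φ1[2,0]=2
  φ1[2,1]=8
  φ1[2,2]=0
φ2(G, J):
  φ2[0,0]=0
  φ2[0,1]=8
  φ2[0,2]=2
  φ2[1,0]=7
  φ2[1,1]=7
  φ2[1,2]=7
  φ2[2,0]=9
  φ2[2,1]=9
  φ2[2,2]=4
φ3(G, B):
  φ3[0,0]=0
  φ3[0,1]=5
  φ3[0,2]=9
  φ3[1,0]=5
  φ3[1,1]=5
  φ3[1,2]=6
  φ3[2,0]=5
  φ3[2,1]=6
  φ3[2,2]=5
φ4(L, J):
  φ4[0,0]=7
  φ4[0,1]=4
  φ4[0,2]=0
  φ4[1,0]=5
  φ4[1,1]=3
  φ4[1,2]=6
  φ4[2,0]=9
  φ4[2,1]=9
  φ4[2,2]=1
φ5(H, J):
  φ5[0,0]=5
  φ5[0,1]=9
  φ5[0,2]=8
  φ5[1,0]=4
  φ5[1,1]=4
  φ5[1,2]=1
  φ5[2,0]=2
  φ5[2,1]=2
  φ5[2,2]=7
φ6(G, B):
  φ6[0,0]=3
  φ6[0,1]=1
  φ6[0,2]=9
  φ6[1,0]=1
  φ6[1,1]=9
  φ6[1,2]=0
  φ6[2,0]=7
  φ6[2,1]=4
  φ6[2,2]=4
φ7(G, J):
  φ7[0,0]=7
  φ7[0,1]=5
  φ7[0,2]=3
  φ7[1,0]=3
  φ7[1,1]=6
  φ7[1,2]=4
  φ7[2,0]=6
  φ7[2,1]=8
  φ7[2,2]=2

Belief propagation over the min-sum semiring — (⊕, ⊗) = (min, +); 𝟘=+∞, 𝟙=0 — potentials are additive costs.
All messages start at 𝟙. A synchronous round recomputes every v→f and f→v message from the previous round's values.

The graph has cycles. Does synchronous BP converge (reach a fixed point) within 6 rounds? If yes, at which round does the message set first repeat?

NOT CONVERGED within 6 rounds

init: all messages = 𝟙 over 3 values
r1 m[φ0→L] = [0, 2, 1]
r1 m[φ0→H] = [0, 2, 0]
r1 m[φ1→G] = [1, 2, 0]
r1 m[φ1→H] = [2, 1, 0]
r1 m[φ2→G] = [0, 7, 4]
r1 m[φ2→J] = [0, 7, 2]
r1 m[φ3→G] = [0, 5, 5]
r1 m[φ3→B] = [0, 5, 5]
r1 m[φ4→L] = [0, 3, 1]
r1 m[φ4→J] = [5, 3, 0]
r1 m[φ5→H] = [5, 1, 2]
r1 m[φ5→J] = [2, 2, 1]
r1 m[φ6→G] = [1, 0, 4]
r1 m[φ6→B] = [1, 1, 0]
r1 m[φ7→G] = [3, 3, 2]
r1 m[φ7→J] = [3, 5, 2]
r1 m[L→φ0] = [0, 0, 0]
r1 m[L→φ4] = [0, 0, 0]
r1 m[G→φ1] = [0, 0, 0]
r1 m[G→φ2] = [0, 0, 0]
r1 m[G→φ3] = [0, 0, 0]
r1 m[G→φ6] = [0, 0, 0]
r1 m[G→φ7] = [0, 0, 0]
r1 m[H→φ0] = [0, 0, 0]
r1 m[H→φ1] = [0, 0, 0]
r1 m[H→φ5] = [0, 0, 0]
r1 m[J→φ2] = [0, 0, 0]
r1 m[J→φ4] = [0, 0, 0]
r1 m[J→φ5] = [0, 0, 0]
r1 m[J→φ7] = [0, 0, 0]
r1 m[B→φ3] = [0, 0, 0]
r1 m[B→φ6] = [0, 0, 0]
r2 m[φ0→L] = [0, 2, 1]
r2 m[φ0→H] = [0, 2, 0]
r2 m[φ1→G] = [1, 2, 0]
r2 m[φ1→H] = [2, 1, 0]
r2 m[φ2→G] = [0, 7, 4]
r2 m[φ2→J] = [0, 7, 2]
r2 m[φ3→G] = [0, 5, 5]
r2 m[φ3→B] = [0, 5, 5]
r2 m[φ4→L] = [0, 3, 1]
r2 m[φ4→J] = [5, 3, 0]
r2 m[φ5→H] = [5, 1, 2]
r2 m[φ5→J] = [2, 2, 1]
r2 m[φ6→G] = [1, 0, 4]
r2 m[φ6→B] = [1, 1, 0]
r2 m[φ7→G] = [3, 3, 2]
r2 m[φ7→J] = [3, 5, 2]
r2 m[L→φ0] = [0, 3, 1]
r2 m[L→φ4] = [0, 2, 1]
r2 m[G→φ1] = [4, 15, 15]
r2 m[G→φ2] = [5, 10, 11]
r2 m[G→φ3] = [5, 12, 10]
r2 m[G→φ6] = [4, 17, 11]
r2 m[G→φ7] = [2, 14, 13]
r2 m[H→φ0] = [7, 2, 2]
r2 m[H→φ1] = [5, 3, 2]
r2 m[H→φ5] = [2, 3, 0]
r2 m[J→φ2] = [10, 10, 3]
r2 m[J→φ4] = [5, 14, 5]
r2 m[J→φ5] = [8, 15, 4]
r2 m[J→φ7] = [7, 12, 3]
r2 m[B→φ3] = [1, 1, 0]
r2 m[B→φ6] = [0, 5, 5]
r3 m[φ0→L] = [2, 4, 3]
r3 m[φ0→H] = [0, 5, 0]
r3 m[φ1→G] = [4, 4, 2]
r3 m[φ1→H] = [13, 5, 10]
r3 m[φ2→G] = [5, 10, 7]
r3 m[φ2→J] = [5, 13, 7]
r3 m[φ3→G] = [1, 6, 5]
r3 m[φ3→B] = [5, 10, 14]
r3 m[φ4→L] = [5, 10, 6]
r3 m[φ4→J] = [7, 4, 0]
r3 m[φ5→H] = [12, 5, 10]
r3 m[φ5→J] = [2, 2, 4]
r3 m[φ6→G] = [3, 1, 7]
r3 m[φ6→B] = [7, 5, 13]
r3 m[φ7→G] = [6, 7, 5]
r3 m[φ7→J] = [9, 7, 5]
r3 m[L→φ0] = [0, 3, 1]
r3 m[L→φ4] = [0, 2, 1]
r3 m[G→φ1] = [4, 15, 15]
r3 m[G→φ2] = [5, 10, 11]
r3 m[G→φ3] = [5, 12, 10]
r3 m[G→φ6] = [4, 17, 11]
r3 m[G→φ7] = [2, 14, 13]
r3 m[H→φ0] = [7, 2, 2]
r3 m[H→φ1] = [5, 3, 2]
r3 m[H→φ5] = [2, 3, 0]
r3 m[J→φ2] = [10, 10, 3]
r3 m[J→φ4] = [5, 14, 5]
r3 m[J→φ5] = [8, 15, 4]
r3 m[J→φ7] = [7, 12, 3]
r3 m[B→φ3] = [1, 1, 0]
r3 m[B→φ6] = [0, 5, 5]
r4 m[φ0→L] = [2, 4, 3]
r4 m[φ0→H] = [0, 5, 0]
r4 m[φ1→G] = [4, 4, 2]
r4 m[φ1→H] = [13, 5, 10]
r4 m[φ2→G] = [5, 10, 7]
r4 m[φ2→J] = [5, 13, 7]
r4 m[φ3→G] = [1, 6, 5]
r4 m[φ3→B] = [5, 10, 14]
r4 m[φ4→L] = [5, 10, 6]
r4 m[φ4→J] = [7, 4, 0]
r4 m[φ5→H] = [12, 5, 10]
r4 m[φ5→J] = [2, 2, 4]
r4 m[φ6→G] = [3, 1, 7]
r4 m[φ6→B] = [7, 5, 13]
r4 m[φ7→G] = [6, 7, 5]
r4 m[φ7→J] = [9, 7, 5]
r4 m[L→φ0] = [5, 10, 6]
r4 m[L→φ4] = [2, 4, 3]
r4 m[G→φ1] = [15, 24, 24]
r4 m[G→φ2] = [14, 18, 19]
r4 m[G→φ3] = [18, 22, 21]
r4 m[G→φ6] = [16, 27, 19]
r4 m[G→φ7] = [13, 21, 21]
r4 m[H→φ0] = [25, 10, 20]
r4 m[H→φ1] = [12, 10, 10]
r4 m[H→φ5] = [13, 10, 10]
r4 m[J→φ2] = [18, 13, 9]
r4 m[J→φ4] = [16, 22, 16]
r4 m[J→φ5] = [21, 24, 12]
r4 m[J→φ7] = [14, 19, 11]
r4 m[B→φ3] = [7, 5, 13]
r4 m[B→φ6] = [5, 10, 14]
r5 m[φ0→L] = [19, 12, 18]
r5 m[φ0→H] = [5, 12, 5]
r5 m[φ1→G] = [11, 12, 10]
r5 m[φ1→H] = [24, 16, 21]
r5 m[φ2→G] = [11, 16, 13]
r5 m[φ2→J] = [14, 22, 16]
r5 m[φ3→G] = [7, 10, 11]
r5 m[φ3→B] = [18, 23, 26]
r5 m[φ4→L] = [16, 21, 17]
r5 m[φ4→J] = [9, 6, 2]
r5 m[φ5→H] = [20, 13, 19]
r5 m[φ5→J] = [12, 12, 11]
r5 m[φ6→G] = [8, 6, 12]
r5 m[φ6→B] = [19, 17, 23]
r5 m[φ7→G] = [14, 15, 13]
r5 m[φ7→J] = [20, 18, 16]
r5 m[L→φ0] = [5, 10, 6]
r5 m[L→φ4] = [2, 4, 3]
r5 m[G→φ1] = [15, 24, 24]
r5 m[G→φ2] = [14, 18, 19]
r5 m[G→φ3] = [18, 22, 21]
r5 m[G→φ6] = [16, 27, 19]
r5 m[G→φ7] = [13, 21, 21]
r5 m[H→φ0] = [25, 10, 20]
r5 m[H→φ1] = [12, 10, 10]
r5 m[H→φ5] = [13, 10, 10]
r5 m[J→φ2] = [18, 13, 9]
r5 m[J→φ4] = [16, 22, 16]
r5 m[J→φ5] = [21, 24, 12]
r5 m[J→φ7] = [14, 19, 11]
r5 m[B→φ3] = [7, 5, 13]
r5 m[B→φ6] = [5, 10, 14]
r6 m[φ0→L] = [19, 12, 18]
r6 m[φ0→H] = [5, 12, 5]
r6 m[φ1→G] = [11, 12, 10]
r6 m[φ1→H] = [24, 16, 21]
r6 m[φ2→G] = [11, 16, 13]
r6 m[φ2→J] = [14, 22, 16]
r6 m[φ3→G] = [7, 10, 11]
r6 m[φ3→B] = [18, 23, 26]
r6 m[φ4→L] = [16, 21, 17]
r6 m[φ4→J] = [9, 6, 2]
r6 m[φ5→H] = [20, 13, 19]
r6 m[φ5→J] = [12, 12, 11]
r6 m[φ6→G] = [8, 6, 12]
r6 m[φ6→B] = [19, 17, 23]
r6 m[φ7→G] = [14, 15, 13]
r6 m[φ7→J] = [20, 18, 16]
r6 m[L→φ0] = [16, 21, 17]
r6 m[L→φ4] = [19, 12, 18]
r6 m[G→φ1] = [40, 47, 49]
r6 m[G→φ2] = [40, 43, 46]
r6 m[G→φ3] = [44, 49, 48]
r6 m[G→φ6] = [43, 53, 47]
r6 m[G→φ7] = [37, 44, 46]
r6 m[H→φ0] = [44, 29, 40]
r6 m[H→φ1] = [25, 25, 24]
r6 m[H→φ5] = [29, 28, 26]
r6 m[J→φ2] = [41, 36, 29]
r6 m[J→φ4] = [46, 52, 43]
r6 m[J→φ5] = [43, 46, 34]
r6 m[J→φ7] = [35, 40, 29]
r6 m[B→φ3] = [19, 17, 23]
r6 m[B→φ6] = [18, 23, 26]
no fixed point within 6 rounds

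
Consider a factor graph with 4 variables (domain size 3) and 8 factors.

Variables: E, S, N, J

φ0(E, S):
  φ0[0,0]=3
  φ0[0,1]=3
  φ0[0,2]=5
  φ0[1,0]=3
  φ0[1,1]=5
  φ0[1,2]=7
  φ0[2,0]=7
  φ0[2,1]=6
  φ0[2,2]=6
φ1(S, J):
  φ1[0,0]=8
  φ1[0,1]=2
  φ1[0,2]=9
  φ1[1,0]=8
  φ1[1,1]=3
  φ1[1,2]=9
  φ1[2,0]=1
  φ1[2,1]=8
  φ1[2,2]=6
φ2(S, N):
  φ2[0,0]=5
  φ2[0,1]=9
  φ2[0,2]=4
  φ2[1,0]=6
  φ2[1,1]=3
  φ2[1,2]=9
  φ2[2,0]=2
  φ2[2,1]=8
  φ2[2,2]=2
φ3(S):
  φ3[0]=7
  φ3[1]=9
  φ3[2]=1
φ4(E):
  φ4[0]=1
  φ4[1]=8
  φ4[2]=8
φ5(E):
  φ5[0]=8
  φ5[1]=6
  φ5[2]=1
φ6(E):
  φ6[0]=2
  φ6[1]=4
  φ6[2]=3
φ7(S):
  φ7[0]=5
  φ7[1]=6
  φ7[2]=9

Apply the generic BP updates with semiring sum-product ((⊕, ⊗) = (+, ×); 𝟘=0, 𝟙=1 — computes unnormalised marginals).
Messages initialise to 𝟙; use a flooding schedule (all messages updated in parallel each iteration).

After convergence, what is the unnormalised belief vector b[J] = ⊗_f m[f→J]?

init: all messages = 𝟙 over 3 values
r1 m[φ0→E] = [11, 15, 19]
r1 m[φ0→S] = [13, 14, 18]
r1 m[φ1→S] = [19, 20, 15]
r1 m[φ1→J] = [17, 13, 24]
r1 m[φ2→S] = [18, 18, 12]
r1 m[φ2→N] = [13, 20, 15]
r1 m[φ3→S] = [7, 9, 1]
r1 m[φ4→E] = [1, 8, 8]
r1 m[φ5→E] = [8, 6, 1]
r1 m[φ6→E] = [2, 4, 3]
r1 m[φ7→S] = [5, 6, 9]
r1 m[E→φ0] = [1, 1, 1]
r1 m[E→φ4] = [1, 1, 1]
r1 m[E→φ5] = [1, 1, 1]
r1 m[E→φ6] = [1, 1, 1]
r1 m[S→φ0] = [1, 1, 1]
r1 m[S→φ1] = [1, 1, 1]
r1 m[S→φ2] = [1, 1, 1]
r1 m[S→φ3] = [1, 1, 1]
r1 m[S→φ7] = [1, 1, 1]
r1 m[N→φ2] = [1, 1, 1]
r1 m[J→φ1] = [1, 1, 1]
r2 m[φ0→E] = [11, 15, 19]
r2 m[φ0→S] = [13, 14, 18]
r2 m[φ1→S] = [19, 20, 15]
r2 m[φ1→J] = [17, 13, 24]
r2 m[φ2→S] = [18, 18, 12]
r2 m[φ2→N] = [13, 20, 15]
r2 m[φ3→S] = [7, 9, 1]
r2 m[φ4→E] = [1, 8, 8]
r2 m[φ5→E] = [8, 6, 1]
r2 m[φ6→E] = [2, 4, 3]
r2 m[φ7→S] = [5, 6, 9]
r2 m[E→φ0] = [16, 192, 24]
r2 m[E→φ4] = [176, 360, 57]
r2 m[E→φ5] = [22, 480, 456]
r2 m[E→φ6] = [88, 720, 152]
r2 m[S→φ0] = [11970, 19440, 1620]
r2 m[S→φ1] = [8190, 13608, 1944]
r2 m[S→φ2] = [8645, 15120, 2430]
r2 m[S→φ3] = [22230, 30240, 29160]
r2 m[S→φ7] = [31122, 45360, 3240]
r2 m[N→φ2] = [1, 1, 1]
r2 m[J→φ1] = [1, 1, 1]
r3 m[φ0→E] = [102330, 144450, 210150]
r3 m[φ0→S] = [792, 1152, 1568]
r3 m[φ1→S] = [19, 20, 15]
r3 m[φ1→J] = [176328, 72756, 207846]
r3 m[φ2→S] = [18, 18, 12]
r3 m[φ2→N] = [138805, 142605, 175520]
r3 m[φ3→S] = [7, 9, 1]
r3 m[φ4→E] = [1, 8, 8]
r3 m[φ5→E] = [8, 6, 1]
r3 m[φ6→E] = [2, 4, 3]
r3 m[φ7→S] = [5, 6, 9]
r3 m[E→φ0] = [16, 192, 24]
r3 m[E→φ4] = [176, 360, 57]
r3 m[E→φ5] = [22, 480, 456]
r3 m[E→φ6] = [88, 720, 152]
r3 m[S→φ0] = [11970, 19440, 1620]
r3 m[S→φ1] = [8190, 13608, 1944]
r3 m[S→φ2] = [8645, 15120, 2430]
r3 m[S→φ3] = [22230, 30240, 29160]
r3 m[S→φ7] = [31122, 45360, 3240]
r3 m[N→φ2] = [1, 1, 1]
r3 m[J→φ1] = [1, 1, 1]
r4 m[φ0→E] = [102330, 144450, 210150]
r4 m[φ0→S] = [792, 1152, 1568]
r4 m[φ1→S] = [19, 20, 15]
r4 m[φ1→J] = [176328, 72756, 207846]
r4 m[φ2→S] = [18, 18, 12]
r4 m[φ2→N] = [138805, 142605, 175520]
r4 m[φ3→S] = [7, 9, 1]
r4 m[φ4→E] = [1, 8, 8]
r4 m[φ5→E] = [8, 6, 1]
r4 m[φ6→E] = [2, 4, 3]
r4 m[φ7→S] = [5, 6, 9]
r4 m[E→φ0] = [16, 192, 24]
r4 m[E→φ4] = [1637280, 3466800, 630450]
r4 m[E→φ5] = [204660, 4622400, 5043600]
r4 m[E→φ6] = [818640, 6933600, 1681200]
r4 m[S→φ0] = [11970, 19440, 1620]
r4 m[S→φ1] = [498960, 1119744, 169344]
r4 m[S→φ2] = [526680, 1244160, 211680]
r4 m[S→φ3] = [1354320, 2488320, 2540160]
r4 m[S→φ7] = [1896048, 3732480, 282240]
r4 m[N→φ2] = [1, 1, 1]
r4 m[J→φ1] = [1, 1, 1]
r5 m[φ0→E] = [102330, 144450, 210150]
r5 m[φ0→S] = [792, 1152, 1568]
r5 m[φ1→S] = [19, 20, 15]
r5 m[φ1→J] = [13118976, 5711904, 15584400]
r5 m[φ2→S] = [18, 18, 12]
r5 m[φ2→N] = [10521720, 10166040, 13727520]
r5 m[φ3→S] = [7, 9, 1]
r5 m[φ4→E] = [1, 8, 8]
r5 m[φ5→E] = [8, 6, 1]
r5 m[φ6→E] = [2, 4, 3]
r5 m[φ7→S] = [5, 6, 9]
r5 m[E→φ0] = [16, 192, 24]
r5 m[E→φ4] = [1637280, 3466800, 630450]
r5 m[E→φ5] = [204660, 4622400, 5043600]
r5 m[E→φ6] = [818640, 6933600, 1681200]
r5 m[S→φ0] = [11970, 19440, 1620]
r5 m[S→φ1] = [498960, 1119744, 169344]
r5 m[S→φ2] = [526680, 1244160, 211680]
r5 m[S→φ3] = [1354320, 2488320, 2540160]
r5 m[S→φ7] = [1896048, 3732480, 282240]
r5 m[N→φ2] = [1, 1, 1]
r5 m[J→φ1] = [1, 1, 1]
r6 m[φ0→E] = [102330, 144450, 210150]
r6 m[φ0→S] = [792, 1152, 1568]
r6 m[φ1→S] = [19, 20, 15]
r6 m[φ1→J] = [13118976, 5711904, 15584400]
r6 m[φ2→S] = [18, 18, 12]
r6 m[φ2→N] = [10521720, 10166040, 13727520]
r6 m[φ3→S] = [7, 9, 1]
r6 m[φ4→E] = [1, 8, 8]
r6 m[φ5→E] = [8, 6, 1]
r6 m[φ6→E] = [2, 4, 3]
r6 m[φ7→S] = [5, 6, 9]
r6 m[E→φ0] = [16, 192, 24]
r6 m[E→φ4] = [1637280, 3466800, 630450]
r6 m[E→φ5] = [204660, 4622400, 5043600]
r6 m[E→φ6] = [818640, 6933600, 1681200]
r6 m[S→φ0] = [11970, 19440, 1620]
r6 m[S→φ1] = [498960, 1119744, 169344]
r6 m[S→φ2] = [526680, 1244160, 211680]
r6 m[S→φ3] = [1354320, 2488320, 2540160]
r6 m[S→φ7] = [1896048, 3732480, 282240]
r6 m[N→φ2] = [1, 1, 1]
r6 m[J→φ1] = [1, 1, 1]
fixed point reached at round 6
b[J] = ⊗ incoming = [13118976, 5711904, 15584400]

b[J] = [13118976, 5711904, 15584400]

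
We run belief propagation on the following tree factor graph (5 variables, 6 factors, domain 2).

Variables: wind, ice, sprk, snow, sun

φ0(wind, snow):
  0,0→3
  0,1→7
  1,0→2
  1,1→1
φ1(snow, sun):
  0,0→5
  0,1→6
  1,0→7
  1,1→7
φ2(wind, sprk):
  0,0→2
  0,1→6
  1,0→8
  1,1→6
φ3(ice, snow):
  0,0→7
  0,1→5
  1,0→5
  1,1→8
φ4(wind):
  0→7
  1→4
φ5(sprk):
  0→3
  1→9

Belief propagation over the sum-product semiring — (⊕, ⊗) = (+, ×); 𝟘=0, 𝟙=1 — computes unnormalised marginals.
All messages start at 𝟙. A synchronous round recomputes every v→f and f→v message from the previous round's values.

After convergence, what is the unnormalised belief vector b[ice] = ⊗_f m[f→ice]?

init: all messages = 𝟙 over 2 values
r1 m[φ0→wind] = [10, 3]
r1 m[φ0→snow] = [5, 8]
r1 m[φ1→snow] = [11, 14]
r1 m[φ1→sun] = [12, 13]
r1 m[φ2→wind] = [8, 14]
r1 m[φ2→sprk] = [10, 12]
r1 m[φ3→ice] = [12, 13]
r1 m[φ3→snow] = [12, 13]
r1 m[φ4→wind] = [7, 4]
r1 m[φ5→sprk] = [3, 9]
r1 m[wind→φ0] = [1, 1]
r1 m[wind→φ2] = [1, 1]
r1 m[wind→φ4] = [1, 1]
r1 m[ice→φ3] = [1, 1]
r1 m[sprk→φ2] = [1, 1]
r1 m[sprk→φ5] = [1, 1]
r1 m[snow→φ0] = [1, 1]
r1 m[snow→φ1] = [1, 1]
r1 m[snow→φ3] = [1, 1]
r1 m[sun→φ1] = [1, 1]
r2 m[φ0→wind] = [10, 3]
r2 m[φ0→snow] = [5, 8]
r2 m[φ1→snow] = [11, 14]
r2 m[φ1→sun] = [12, 13]
r2 m[φ2→wind] = [8, 14]
r2 m[φ2→sprk] = [10, 12]
r2 m[φ3→ice] = [12, 13]
r2 m[φ3→snow] = [12, 13]
r2 m[φ4→wind] = [7, 4]
r2 m[φ5→sprk] = [3, 9]
r2 m[wind→φ0] = [56, 56]
r2 m[wind→φ2] = [70, 12]
r2 m[wind→φ4] = [80, 42]
r2 m[ice→φ3] = [1, 1]
r2 m[sprk→φ2] = [3, 9]
r2 m[sprk→φ5] = [10, 12]
r2 m[snow→φ0] = [132, 182]
r2 m[snow→φ1] = [60, 104]
r2 m[snow→φ3] = [55, 112]
r2 m[sun→φ1] = [1, 1]
r3 m[φ0→wind] = [1670, 446]
r3 m[φ0→snow] = [280, 448]
r3 m[φ1→snow] = [11, 14]
r3 m[φ1→sun] = [1028, 1088]
r3 m[φ2→wind] = [60, 78]
r3 m[φ2→sprk] = [236, 492]
r3 m[φ3→ice] = [945, 1171]
r3 m[φ3→snow] = [12, 13]
r3 m[φ4→wind] = [7, 4]
r3 m[φ5→sprk] = [3, 9]
r3 m[wind→φ0] = [56, 56]
r3 m[wind→φ2] = [70, 12]
r3 m[wind→φ4] = [80, 42]
r3 m[ice→φ3] = [1, 1]
r3 m[sprk→φ2] = [3, 9]
r3 m[sprk→φ5] = [10, 12]
r3 m[snow→φ0] = [132, 182]
r3 m[snow→φ1] = [60, 104]
r3 m[snow→φ3] = [55, 112]
r3 m[sun→φ1] = [1, 1]
r4 m[φ0→wind] = [1670, 446]
r4 m[φ0→snow] = [280, 448]
r4 m[φ1→snow] = [11, 14]
r4 m[φ1→sun] = [1028, 1088]
r4 m[φ2→wind] = [60, 78]
r4 m[φ2→sprk] = [236, 492]
r4 m[φ3→ice] = [945, 1171]
r4 m[φ3→snow] = [12, 13]
r4 m[φ4→wind] = [7, 4]
r4 m[φ5→sprk] = [3, 9]
r4 m[wind→φ0] = [420, 312]
r4 m[wind→φ2] = [11690, 1784]
r4 m[wind→φ4] = [100200, 34788]
r4 m[ice→φ3] = [1, 1]
r4 m[sprk→φ2] = [3, 9]
r4 m[sprk→φ5] = [236, 492]
r4 m[snow→φ0] = [132, 182]
r4 m[snow→φ1] = [3360, 5824]
r4 m[snow→φ3] = [3080, 6272]
r4 m[sun→φ1] = [1, 1]
r5 m[φ0→wind] = [1670, 446]
r5 m[φ0→snow] = [1884, 3252]
r5 m[φ1→snow] = [11, 14]
r5 m[φ1→sun] = [57568, 60928]
r5 m[φ2→wind] = [60, 78]
r5 m[φ2→sprk] = [37652, 80844]
r5 m[φ3→ice] = [52920, 65576]
r5 m[φ3→snow] = [12, 13]
r5 m[φ4→wind] = [7, 4]
r5 m[φ5→sprk] = [3, 9]
r5 m[wind→φ0] = [420, 312]
r5 m[wind→φ2] = [11690, 1784]
r5 m[wind→φ4] = [100200, 34788]
r5 m[ice→φ3] = [1, 1]
r5 m[sprk→φ2] = [3, 9]
r5 m[sprk→φ5] = [236, 492]
r5 m[snow→φ0] = [132, 182]
r5 m[snow→φ1] = [3360, 5824]
r5 m[snow→φ3] = [3080, 6272]
r5 m[sun→φ1] = [1, 1]
r6 m[φ0→wind] = [1670, 446]
r6 m[φ0→snow] = [1884, 3252]
r6 m[φ1→snow] = [11, 14]
r6 m[φ1→sun] = [57568, 60928]
r6 m[φ2→wind] = [60, 78]
r6 m[φ2→sprk] = [37652, 80844]
r6 m[φ3→ice] = [52920, 65576]
r6 m[φ3→snow] = [12, 13]
r6 m[φ4→wind] = [7, 4]
r6 m[φ5→sprk] = [3, 9]
r6 m[wind→φ0] = [420, 312]
r6 m[wind→φ2] = [11690, 1784]
r6 m[wind→φ4] = [100200, 34788]
r6 m[ice→φ3] = [1, 1]
r6 m[sprk→φ2] = [3, 9]
r6 m[sprk→φ5] = [37652, 80844]
r6 m[snow→φ0] = [132, 182]
r6 m[snow→φ1] = [22608, 42276]
r6 m[snow→φ3] = [20724, 45528]
r6 m[sun→φ1] = [1, 1]
r7 m[φ0→wind] = [1670, 446]
r7 m[φ0→snow] = [1884, 3252]
r7 m[φ1→snow] = [11, 14]
r7 m[φ1→sun] = [408972, 431580]
r7 m[φ2→wind] = [60, 78]
r7 m[φ2→sprk] = [37652, 80844]
r7 m[φ3→ice] = [372708, 467844]
r7 m[φ3→snow] = [12, 13]
r7 m[φ4→wind] = [7, 4]
r7 m[φ5→sprk] = [3, 9]
r7 m[wind→φ0] = [420, 312]
r7 m[wind→φ2] = [11690, 1784]
r7 m[wind→φ4] = [100200, 34788]
r7 m[ice→φ3] = [1, 1]
r7 m[sprk→φ2] = [3, 9]
r7 m[sprk→φ5] = [37652, 80844]
r7 m[snow→φ0] = [132, 182]
r7 m[snow→φ1] = [22608, 42276]
r7 m[snow→φ3] = [20724, 45528]
r7 m[sun→φ1] = [1, 1]
r8 m[φ0→wind] = [1670, 446]
r8 m[φ0→snow] = [1884, 3252]
r8 m[φ1→snow] = [11, 14]
r8 m[φ1→sun] = [408972, 431580]
r8 m[φ2→wind] = [60, 78]
r8 m[φ2→sprk] = [37652, 80844]
r8 m[φ3→ice] = [372708, 467844]
r8 m[φ3→snow] = [12, 13]
r8 m[φ4→wind] = [7, 4]
r8 m[φ5→sprk] = [3, 9]
r8 m[wind→φ0] = [420, 312]
r8 m[wind→φ2] = [11690, 1784]
r8 m[wind→φ4] = [100200, 34788]
r8 m[ice→φ3] = [1, 1]
r8 m[sprk→φ2] = [3, 9]
r8 m[sprk→φ5] = [37652, 80844]
r8 m[snow→φ0] = [132, 182]
r8 m[snow→φ1] = [22608, 42276]
r8 m[snow→φ3] = [20724, 45528]
r8 m[sun→φ1] = [1, 1]
fixed point reached at round 8
b[ice] = ⊗ incoming = [372708, 467844]

b[ice] = [372708, 467844]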